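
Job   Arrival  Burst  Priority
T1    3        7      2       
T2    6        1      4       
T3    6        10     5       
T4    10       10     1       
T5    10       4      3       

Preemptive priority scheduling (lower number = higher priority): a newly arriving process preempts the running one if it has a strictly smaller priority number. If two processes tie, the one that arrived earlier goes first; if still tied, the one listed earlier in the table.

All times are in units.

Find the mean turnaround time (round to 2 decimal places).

15.80

Timeline: | idle 0-3 | T1 3-10 | T4 10-20 | T5 20-24 | T2 24-25 | T3 25-35 |
Completion: T1=10  T2=25  T3=35  T4=20  T5=24
Turnaround (C−A): T1=7  T2=19  T3=29  T4=10  T5=14
Turnaround times: T1=7, T2=19, T3=29, T4=10, T5=14
Average turnaround = (7+19+29+10+14) / 5 = 79/5 = 15.80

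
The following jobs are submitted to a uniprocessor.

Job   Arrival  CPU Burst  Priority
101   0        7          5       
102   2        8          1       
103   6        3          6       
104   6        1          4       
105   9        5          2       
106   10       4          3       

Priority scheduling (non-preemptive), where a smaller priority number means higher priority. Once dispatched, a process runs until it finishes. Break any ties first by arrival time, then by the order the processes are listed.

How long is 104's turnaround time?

19

Timeline: | 101 0-7 | 102 7-15 | 105 15-20 | 106 20-24 | 104 24-25 | 103 25-28 |
Completion: 101=7  102=15  103=28  104=25  105=20  106=24
Turnaround (C−A): 101=7  102=13  103=22  104=19  105=11  106=14
Turnaround(104) = completion − arrival = 25 − 6 = 19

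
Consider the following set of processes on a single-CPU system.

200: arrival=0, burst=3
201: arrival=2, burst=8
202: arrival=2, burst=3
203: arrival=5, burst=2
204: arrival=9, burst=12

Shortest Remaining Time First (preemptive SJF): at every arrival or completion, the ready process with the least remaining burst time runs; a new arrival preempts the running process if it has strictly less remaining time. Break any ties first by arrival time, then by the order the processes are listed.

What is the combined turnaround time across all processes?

43

Schedule: | 200 0-3 | 202 3-6 | 203 6-8 | 201 8-16 | 204 16-28 |
Completion: 200=3  201=16  202=6  203=8  204=28
Turnaround (C−A): 200=3  201=14  202=4  203=3  204=19
Turnaround = completion − arrival: 200=3, 201=14, 202=4, 203=3, 204=19
Total turnaround = 3 + 14 + 4 + 3 + 19 = 43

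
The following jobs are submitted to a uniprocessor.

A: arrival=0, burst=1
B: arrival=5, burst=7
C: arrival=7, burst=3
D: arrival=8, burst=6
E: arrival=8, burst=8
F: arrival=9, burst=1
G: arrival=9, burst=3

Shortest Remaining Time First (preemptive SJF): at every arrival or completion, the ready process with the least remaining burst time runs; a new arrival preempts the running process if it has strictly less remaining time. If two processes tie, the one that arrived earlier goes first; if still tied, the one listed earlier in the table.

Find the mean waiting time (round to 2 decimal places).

Timeline: | A 0-1 | idle 1-5 | B 5-7 | C 7-10 | F 10-11 | G 11-14 | B 14-19 | D 19-25 | E 25-33 |
Completion: A=1  B=19  C=10  D=25  E=33  F=11  G=14
Turnaround (C−A): A=1  B=14  C=3  D=17  E=25  F=2  G=5
Waiting times: A=0, B=7, C=0, D=11, E=17, F=1, G=2
Average waiting = (0+7+0+11+17+1+2) / 7 = 38/7 = 5.43

5.43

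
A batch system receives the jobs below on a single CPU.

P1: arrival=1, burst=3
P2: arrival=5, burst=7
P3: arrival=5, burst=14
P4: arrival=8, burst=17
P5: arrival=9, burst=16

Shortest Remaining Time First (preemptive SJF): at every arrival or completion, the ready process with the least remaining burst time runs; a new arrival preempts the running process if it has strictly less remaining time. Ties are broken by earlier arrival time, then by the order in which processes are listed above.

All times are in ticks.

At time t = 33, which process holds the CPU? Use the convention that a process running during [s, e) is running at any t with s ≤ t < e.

P5

Timeline: | idle 0-1 | P1 1-4 | idle 4-5 | P2 5-12 | P3 12-26 | P5 26-42 | P4 42-59 |
Completion: P1=4  P2=12  P3=26  P4=59  P5=42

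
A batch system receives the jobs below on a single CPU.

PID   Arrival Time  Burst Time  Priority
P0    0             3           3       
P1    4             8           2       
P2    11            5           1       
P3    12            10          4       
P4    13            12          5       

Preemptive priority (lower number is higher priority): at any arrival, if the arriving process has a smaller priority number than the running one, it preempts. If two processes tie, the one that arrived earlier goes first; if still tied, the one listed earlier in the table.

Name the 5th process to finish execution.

P4

Gantt: | P0 0-3 | idle 3-4 | P1 4-11 | P2 11-16 | P1 16-17 | P3 17-27 | P4 27-39 |
Completion: P0=3  P1=17  P2=16  P3=27  P4=39
Turnaround (C−A): P0=3  P1=13  P2=5  P3=15  P4=26
Finish order: P0 → P2 → P1 → P3 → P4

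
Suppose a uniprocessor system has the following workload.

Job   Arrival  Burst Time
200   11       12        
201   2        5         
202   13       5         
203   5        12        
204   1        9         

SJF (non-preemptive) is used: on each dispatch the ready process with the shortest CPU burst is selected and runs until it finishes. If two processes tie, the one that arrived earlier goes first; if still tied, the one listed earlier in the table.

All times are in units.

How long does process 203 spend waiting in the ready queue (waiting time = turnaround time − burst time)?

Timeline: | idle 0-1 | 204 1-10 | 201 10-15 | 202 15-20 | 203 20-32 | 200 32-44 |
Completion: 200=44  201=15  202=20  203=32  204=10
Waiting(203) = turnaround − burst = 27 − 12 = 15

15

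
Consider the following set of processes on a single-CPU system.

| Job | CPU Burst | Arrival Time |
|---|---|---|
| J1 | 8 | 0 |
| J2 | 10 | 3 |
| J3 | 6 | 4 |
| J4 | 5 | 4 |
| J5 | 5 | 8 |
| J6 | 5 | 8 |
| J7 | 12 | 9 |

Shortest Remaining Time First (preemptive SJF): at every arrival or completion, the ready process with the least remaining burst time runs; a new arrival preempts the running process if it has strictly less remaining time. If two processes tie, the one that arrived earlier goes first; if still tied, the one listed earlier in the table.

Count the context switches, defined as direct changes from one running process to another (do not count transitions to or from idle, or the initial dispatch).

Schedule: | J1 0-8 | J4 8-13 | J5 13-18 | J6 18-23 | J3 23-29 | J2 29-39 | J7 39-51 |
Completion: J1=8  J2=39  J3=29  J4=13  J5=18  J6=23  J7=51
Turnaround (C−A): J1=8  J2=36  J3=25  J4=9  J5=10  J6=15  J7=42

6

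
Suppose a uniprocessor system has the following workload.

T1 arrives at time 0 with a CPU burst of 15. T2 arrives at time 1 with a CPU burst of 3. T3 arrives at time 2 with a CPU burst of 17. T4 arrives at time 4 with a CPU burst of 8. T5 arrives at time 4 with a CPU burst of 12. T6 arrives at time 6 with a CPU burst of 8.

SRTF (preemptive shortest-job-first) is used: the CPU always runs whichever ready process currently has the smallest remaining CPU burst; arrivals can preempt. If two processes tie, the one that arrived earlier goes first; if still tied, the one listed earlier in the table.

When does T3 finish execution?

63

Timeline: | T1 0-1 | T2 1-4 | T4 4-12 | T6 12-20 | T5 20-32 | T1 32-46 | T3 46-63 |
Completion: T1=46  T2=4  T3=63  T4=12  T5=32  T6=20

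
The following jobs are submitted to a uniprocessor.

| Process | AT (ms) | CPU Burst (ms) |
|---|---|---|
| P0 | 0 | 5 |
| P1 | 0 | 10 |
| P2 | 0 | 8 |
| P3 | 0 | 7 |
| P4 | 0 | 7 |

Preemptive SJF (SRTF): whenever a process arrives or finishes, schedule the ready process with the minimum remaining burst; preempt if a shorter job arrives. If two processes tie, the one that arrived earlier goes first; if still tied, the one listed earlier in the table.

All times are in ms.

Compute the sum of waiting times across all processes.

Timeline: | P0 0-5 | P3 5-12 | P4 12-19 | P2 19-27 | P1 27-37 |
Completion: P0=5  P1=37  P2=27  P3=12  P4=19
Turnaround (C−A): P0=5  P1=37  P2=27  P3=12  P4=19
Waiting = turnaround − burst: P0=0, P1=27, P2=19, P3=5, P4=12
Total waiting = 0 + 27 + 19 + 5 + 12 = 63

63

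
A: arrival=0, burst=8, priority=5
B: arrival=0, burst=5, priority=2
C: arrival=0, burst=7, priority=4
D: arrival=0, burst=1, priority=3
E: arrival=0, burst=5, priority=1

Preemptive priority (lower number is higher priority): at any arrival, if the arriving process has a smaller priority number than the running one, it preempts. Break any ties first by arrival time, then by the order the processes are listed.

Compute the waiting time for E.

Gantt: | E 0-5 | B 5-10 | D 10-11 | C 11-18 | A 18-26 |
Completion: A=26  B=10  C=18  D=11  E=5
Waiting(E) = turnaround − burst = 5 − 5 = 0

0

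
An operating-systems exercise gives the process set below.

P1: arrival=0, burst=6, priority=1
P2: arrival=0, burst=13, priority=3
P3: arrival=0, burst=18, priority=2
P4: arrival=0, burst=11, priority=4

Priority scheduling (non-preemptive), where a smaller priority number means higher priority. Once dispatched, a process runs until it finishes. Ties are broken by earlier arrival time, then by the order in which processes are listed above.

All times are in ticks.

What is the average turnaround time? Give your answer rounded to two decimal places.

Schedule: | P1 0-6 | P3 6-24 | P2 24-37 | P4 37-48 |
Completion: P1=6  P2=37  P3=24  P4=48
Turnaround (C−A): P1=6  P2=37  P3=24  P4=48
Turnaround times: P1=6, P2=37, P3=24, P4=48
Average turnaround = (6+37+24+48) / 4 = 115/4 = 28.75

28.75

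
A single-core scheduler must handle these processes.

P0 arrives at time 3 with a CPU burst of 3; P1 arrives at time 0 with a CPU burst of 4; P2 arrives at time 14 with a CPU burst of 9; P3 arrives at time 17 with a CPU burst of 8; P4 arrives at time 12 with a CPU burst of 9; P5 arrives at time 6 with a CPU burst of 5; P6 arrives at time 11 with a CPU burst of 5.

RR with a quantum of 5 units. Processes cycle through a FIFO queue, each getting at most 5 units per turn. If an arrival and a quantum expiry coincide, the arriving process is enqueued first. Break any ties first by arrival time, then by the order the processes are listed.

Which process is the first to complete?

P1

Gantt: | P1 0-4 | P0 4-7 | P5 7-12 | P6 12-17 | P4 17-22 | P2 22-27 | P3 27-32 | P4 32-36 | P2 36-40 | P3 40-43 |
Completion: P0=7  P1=4  P2=40  P3=43  P4=36  P5=12  P6=17
Turnaround (C−A): P0=4  P1=4  P2=26  P3=26  P4=24  P5=6  P6=6
Finish order: P1 → P0 → P5 → P6 → P4 → P2 → P3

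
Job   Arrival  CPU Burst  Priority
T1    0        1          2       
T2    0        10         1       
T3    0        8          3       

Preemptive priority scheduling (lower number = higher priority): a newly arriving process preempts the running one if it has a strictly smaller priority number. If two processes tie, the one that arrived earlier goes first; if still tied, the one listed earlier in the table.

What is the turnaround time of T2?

Gantt: | T2 0-10 | T1 10-11 | T3 11-19 |
Completion: T1=11  T2=10  T3=19
Turnaround (C−A): T1=11  T2=10  T3=19
Turnaround(T2) = completion − arrival = 10 − 0 = 10

10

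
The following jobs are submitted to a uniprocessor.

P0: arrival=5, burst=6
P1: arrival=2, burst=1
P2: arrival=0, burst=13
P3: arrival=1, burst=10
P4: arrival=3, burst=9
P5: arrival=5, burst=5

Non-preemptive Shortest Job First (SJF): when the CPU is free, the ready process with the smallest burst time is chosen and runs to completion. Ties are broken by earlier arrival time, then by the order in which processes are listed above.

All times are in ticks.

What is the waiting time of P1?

Schedule: | P2 0-13 | P1 13-14 | P5 14-19 | P0 19-25 | P4 25-34 | P3 34-44 |
Completion: P0=25  P1=14  P2=13  P3=44  P4=34  P5=19
Turnaround (C−A): P0=20  P1=12  P2=13  P3=43  P4=31  P5=14
Waiting(P1) = turnaround − burst = 12 − 1 = 11

11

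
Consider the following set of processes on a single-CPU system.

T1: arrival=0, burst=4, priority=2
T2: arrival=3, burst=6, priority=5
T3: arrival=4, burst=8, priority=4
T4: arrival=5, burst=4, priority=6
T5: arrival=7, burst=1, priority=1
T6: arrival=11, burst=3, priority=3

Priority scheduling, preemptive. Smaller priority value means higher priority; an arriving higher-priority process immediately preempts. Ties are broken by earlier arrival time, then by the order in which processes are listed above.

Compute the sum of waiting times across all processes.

Schedule: | T1 0-4 | T3 4-7 | T5 7-8 | T3 8-11 | T6 11-14 | T3 14-16 | T2 16-22 | T4 22-26 |
Completion: T1=4  T2=22  T3=16  T4=26  T5=8  T6=14
Waiting = turnaround − burst: T1=0, T2=13, T3=4, T4=17, T5=0, T6=0
Total waiting = 0 + 13 + 4 + 17 + 0 + 0 = 34

34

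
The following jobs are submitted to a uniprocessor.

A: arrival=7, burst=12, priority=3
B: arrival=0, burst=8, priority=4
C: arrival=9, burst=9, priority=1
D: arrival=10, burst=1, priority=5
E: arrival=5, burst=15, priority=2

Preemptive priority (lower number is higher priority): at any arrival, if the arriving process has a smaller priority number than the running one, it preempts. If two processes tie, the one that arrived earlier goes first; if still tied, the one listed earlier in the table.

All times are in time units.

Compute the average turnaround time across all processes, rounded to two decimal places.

Schedule: | B 0-5 | E 5-9 | C 9-18 | E 18-29 | A 29-41 | B 41-44 | D 44-45 |
Completion: A=41  B=44  C=18  D=45  E=29
Turnaround (C−A): A=34  B=44  C=9  D=35  E=24
Turnaround times: A=34, B=44, C=9, D=35, E=24
Average turnaround = (34+44+9+35+24) / 5 = 146/5 = 29.20

29.20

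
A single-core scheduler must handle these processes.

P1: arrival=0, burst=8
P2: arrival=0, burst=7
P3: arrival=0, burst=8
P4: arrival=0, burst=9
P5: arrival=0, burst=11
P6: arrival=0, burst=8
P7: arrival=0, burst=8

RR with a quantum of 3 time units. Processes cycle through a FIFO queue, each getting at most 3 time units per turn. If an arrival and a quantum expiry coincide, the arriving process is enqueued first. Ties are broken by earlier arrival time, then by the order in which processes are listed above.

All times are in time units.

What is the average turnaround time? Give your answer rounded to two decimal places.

51.00

Gantt: | P1 0-3 | P2 3-6 | P3 6-9 | P4 9-12 | P5 12-15 | P6 15-18 | P7 18-21 | P1 21-24 | P2 24-27 | P3 27-30 | P4 30-33 | P5 33-36 | P6 36-39 | P7 39-42 | P1 42-44 | P2 44-45 | P3 45-47 | P4 47-50 | P5 50-53 | P6 53-55 | P7 55-57 | P5 57-59 |
Completion: P1=44  P2=45  P3=47  P4=50  P5=59  P6=55  P7=57
Turnaround (C−A): P1=44  P2=45  P3=47  P4=50  P5=59  P6=55  P7=57
Turnaround times: P1=44, P2=45, P3=47, P4=50, P5=59, P6=55, P7=57
Average turnaround = (44+45+47+50+59+55+57) / 7 = 357/7 = 51.00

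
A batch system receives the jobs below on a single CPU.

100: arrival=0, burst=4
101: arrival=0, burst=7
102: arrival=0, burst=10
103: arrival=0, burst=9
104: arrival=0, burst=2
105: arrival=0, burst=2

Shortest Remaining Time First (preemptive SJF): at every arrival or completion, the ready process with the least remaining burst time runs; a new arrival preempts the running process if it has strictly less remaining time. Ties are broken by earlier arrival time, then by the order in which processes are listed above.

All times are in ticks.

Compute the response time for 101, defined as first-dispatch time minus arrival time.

8

Timeline: | 104 0-2 | 105 2-4 | 100 4-8 | 101 8-15 | 103 15-24 | 102 24-34 |
Completion: 100=8  101=15  102=34  103=24  104=2  105=4
Response(101) = first start − arrival = 8 − 0 = 8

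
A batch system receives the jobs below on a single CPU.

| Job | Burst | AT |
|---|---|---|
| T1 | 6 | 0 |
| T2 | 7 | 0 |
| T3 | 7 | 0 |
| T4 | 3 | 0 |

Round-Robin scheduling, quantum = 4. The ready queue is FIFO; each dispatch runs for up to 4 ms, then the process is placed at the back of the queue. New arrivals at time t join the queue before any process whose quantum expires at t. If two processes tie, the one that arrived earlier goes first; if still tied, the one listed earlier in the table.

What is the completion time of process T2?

20

Gantt: | T1 0-4 | T2 4-8 | T3 8-12 | T4 12-15 | T1 15-17 | T2 17-20 | T3 20-23 |
Completion: T1=17  T2=20  T3=23  T4=15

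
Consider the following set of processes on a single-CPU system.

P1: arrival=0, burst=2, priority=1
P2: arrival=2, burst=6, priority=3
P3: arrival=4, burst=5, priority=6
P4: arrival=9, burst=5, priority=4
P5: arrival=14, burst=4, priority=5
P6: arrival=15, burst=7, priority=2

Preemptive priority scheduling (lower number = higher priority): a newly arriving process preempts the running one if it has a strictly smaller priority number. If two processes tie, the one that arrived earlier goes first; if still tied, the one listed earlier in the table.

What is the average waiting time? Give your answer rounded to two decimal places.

4.50

Gantt: | P1 0-2 | P2 2-8 | P3 8-9 | P4 9-14 | P5 14-15 | P6 15-22 | P5 22-25 | P3 25-29 |
Completion: P1=2  P2=8  P3=29  P4=14  P5=25  P6=22
Waiting times: P1=0, P2=0, P3=20, P4=0, P5=7, P6=0
Average waiting = (0+0+20+0+7+0) / 6 = 27/6 = 4.50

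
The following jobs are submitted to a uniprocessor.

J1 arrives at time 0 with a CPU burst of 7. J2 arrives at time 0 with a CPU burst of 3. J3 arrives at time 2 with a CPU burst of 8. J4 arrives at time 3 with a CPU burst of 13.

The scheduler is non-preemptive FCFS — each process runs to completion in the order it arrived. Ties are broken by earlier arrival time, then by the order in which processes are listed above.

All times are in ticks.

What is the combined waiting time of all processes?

Timeline: | J1 0-7 | J2 7-10 | J3 10-18 | J4 18-31 |
Completion: J1=7  J2=10  J3=18  J4=31
Turnaround (C−A): J1=7  J2=10  J3=16  J4=28
Waiting = turnaround − burst: J1=0, J2=7, J3=8, J4=15
Total waiting = 0 + 7 + 8 + 15 = 30

30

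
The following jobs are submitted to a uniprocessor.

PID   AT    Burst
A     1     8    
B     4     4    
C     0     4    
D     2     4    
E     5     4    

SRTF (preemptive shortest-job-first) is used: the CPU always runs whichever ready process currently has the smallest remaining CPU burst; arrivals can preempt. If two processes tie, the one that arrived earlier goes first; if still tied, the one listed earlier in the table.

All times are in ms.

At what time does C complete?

Gantt: | C 0-4 | D 4-8 | B 8-12 | E 12-16 | A 16-24 |
Completion: A=24  B=12  C=4  D=8  E=16

4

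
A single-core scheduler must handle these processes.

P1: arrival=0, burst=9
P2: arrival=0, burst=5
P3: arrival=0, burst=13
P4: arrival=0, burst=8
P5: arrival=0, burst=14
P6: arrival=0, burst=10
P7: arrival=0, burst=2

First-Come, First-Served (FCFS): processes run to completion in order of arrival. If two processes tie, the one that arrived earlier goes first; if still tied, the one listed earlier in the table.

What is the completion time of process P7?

Gantt: | P1 0-9 | P2 9-14 | P3 14-27 | P4 27-35 | P5 35-49 | P6 49-59 | P7 59-61 |
Completion: P1=9  P2=14  P3=27  P4=35  P5=49  P6=59  P7=61
Turnaround (C−A): P1=9  P2=14  P3=27  P4=35  P5=49  P6=59  P7=61

61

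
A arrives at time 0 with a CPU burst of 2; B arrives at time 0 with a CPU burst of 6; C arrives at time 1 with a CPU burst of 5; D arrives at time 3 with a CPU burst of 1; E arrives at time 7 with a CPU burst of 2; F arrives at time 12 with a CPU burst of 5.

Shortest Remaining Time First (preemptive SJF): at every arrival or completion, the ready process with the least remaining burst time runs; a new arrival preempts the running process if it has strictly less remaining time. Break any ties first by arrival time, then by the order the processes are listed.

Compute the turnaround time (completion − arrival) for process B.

16

Schedule: | A 0-2 | C 2-3 | D 3-4 | C 4-8 | E 8-10 | B 10-16 | F 16-21 |
Completion: A=2  B=16  C=8  D=4  E=10  F=21
Turnaround (C−A): A=2  B=16  C=7  D=1  E=3  F=9
Turnaround(B) = completion − arrival = 16 − 0 = 16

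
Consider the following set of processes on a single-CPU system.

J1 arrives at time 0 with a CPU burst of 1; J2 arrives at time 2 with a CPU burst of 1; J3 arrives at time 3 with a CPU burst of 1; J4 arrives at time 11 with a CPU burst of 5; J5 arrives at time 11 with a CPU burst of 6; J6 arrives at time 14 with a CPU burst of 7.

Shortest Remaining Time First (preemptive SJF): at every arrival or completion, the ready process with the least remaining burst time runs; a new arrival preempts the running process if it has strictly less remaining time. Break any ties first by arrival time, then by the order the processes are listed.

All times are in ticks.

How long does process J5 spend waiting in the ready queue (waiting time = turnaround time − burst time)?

Gantt: | J1 0-1 | idle 1-2 | J2 2-3 | J3 3-4 | idle 4-11 | J4 11-16 | J5 16-22 | J6 22-29 |
Completion: J1=1  J2=3  J3=4  J4=16  J5=22  J6=29
Waiting(J5) = turnaround − burst = 11 − 6 = 5

5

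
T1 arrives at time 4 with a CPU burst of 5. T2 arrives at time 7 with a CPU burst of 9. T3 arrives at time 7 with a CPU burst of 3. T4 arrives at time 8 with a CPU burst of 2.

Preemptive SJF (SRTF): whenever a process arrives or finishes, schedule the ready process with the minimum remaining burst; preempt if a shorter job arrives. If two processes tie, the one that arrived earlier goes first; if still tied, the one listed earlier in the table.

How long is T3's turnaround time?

7

Schedule: | idle 0-4 | T1 4-9 | T4 9-11 | T3 11-14 | T2 14-23 |
Completion: T1=9  T2=23  T3=14  T4=11
Turnaround (C−A): T1=5  T2=16  T3=7  T4=3
Turnaround(T3) = completion − arrival = 14 − 7 = 7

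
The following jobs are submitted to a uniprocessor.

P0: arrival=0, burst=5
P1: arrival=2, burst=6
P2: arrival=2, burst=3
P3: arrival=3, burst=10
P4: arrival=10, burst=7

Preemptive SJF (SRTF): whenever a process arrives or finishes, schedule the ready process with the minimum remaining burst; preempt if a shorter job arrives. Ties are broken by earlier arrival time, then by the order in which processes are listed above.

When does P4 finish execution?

21

Timeline: | P0 0-5 | P2 5-8 | P1 8-14 | P4 14-21 | P3 21-31 |
Completion: P0=5  P1=14  P2=8  P3=31  P4=21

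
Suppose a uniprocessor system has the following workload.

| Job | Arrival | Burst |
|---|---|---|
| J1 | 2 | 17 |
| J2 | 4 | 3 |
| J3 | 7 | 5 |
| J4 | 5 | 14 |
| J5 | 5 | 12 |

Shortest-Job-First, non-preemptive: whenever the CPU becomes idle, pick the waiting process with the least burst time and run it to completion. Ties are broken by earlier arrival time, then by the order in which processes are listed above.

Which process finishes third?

Gantt: | idle 0-2 | J1 2-19 | J2 19-22 | J3 22-27 | J5 27-39 | J4 39-53 |
Completion: J1=19  J2=22  J3=27  J4=53  J5=39
Turnaround (C−A): J1=17  J2=18  J3=20  J4=48  J5=34
Finish order: J1 → J2 → J3 → J5 → J4

J3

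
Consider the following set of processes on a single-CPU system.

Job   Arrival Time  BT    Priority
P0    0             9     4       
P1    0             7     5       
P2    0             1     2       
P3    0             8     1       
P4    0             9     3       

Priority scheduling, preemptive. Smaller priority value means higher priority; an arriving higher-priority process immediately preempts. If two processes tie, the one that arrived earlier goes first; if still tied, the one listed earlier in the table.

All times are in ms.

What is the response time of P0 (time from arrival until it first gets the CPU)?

Timeline: | P3 0-8 | P2 8-9 | P4 9-18 | P0 18-27 | P1 27-34 |
Completion: P0=27  P1=34  P2=9  P3=8  P4=18
Response(P0) = first start − arrival = 18 − 0 = 18

18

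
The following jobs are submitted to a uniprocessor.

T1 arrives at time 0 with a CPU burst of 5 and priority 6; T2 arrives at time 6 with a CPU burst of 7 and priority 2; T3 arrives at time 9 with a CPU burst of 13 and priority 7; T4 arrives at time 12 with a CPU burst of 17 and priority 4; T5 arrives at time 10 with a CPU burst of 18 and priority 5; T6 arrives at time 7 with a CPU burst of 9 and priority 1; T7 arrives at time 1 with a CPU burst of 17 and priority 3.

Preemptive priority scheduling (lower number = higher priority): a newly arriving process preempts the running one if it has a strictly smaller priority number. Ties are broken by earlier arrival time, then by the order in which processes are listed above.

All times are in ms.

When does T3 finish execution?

Gantt: | T1 0-1 | T7 1-6 | T2 6-7 | T6 7-16 | T2 16-22 | T7 22-34 | T4 34-51 | T5 51-69 | T1 69-73 | T3 73-86 |
Completion: T1=73  T2=22  T3=86  T4=51  T5=69  T6=16  T7=34
Turnaround (C−A): T1=73  T2=16  T3=77  T4=39  T5=59  T6=9  T7=33

86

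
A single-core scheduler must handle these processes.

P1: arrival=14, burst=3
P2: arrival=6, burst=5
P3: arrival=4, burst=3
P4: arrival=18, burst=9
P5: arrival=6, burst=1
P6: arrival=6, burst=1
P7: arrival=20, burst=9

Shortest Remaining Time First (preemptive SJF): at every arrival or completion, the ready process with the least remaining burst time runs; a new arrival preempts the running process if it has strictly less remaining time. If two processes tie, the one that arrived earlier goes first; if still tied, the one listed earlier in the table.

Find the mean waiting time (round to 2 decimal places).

1.86

Timeline: | idle 0-4 | P3 4-7 | P5 7-8 | P6 8-9 | P2 9-14 | P1 14-17 | idle 17-18 | P4 18-27 | P7 27-36 |
Completion: P1=17  P2=14  P3=7  P4=27  P5=8  P6=9  P7=36
Turnaround (C−A): P1=3  P2=8  P3=3  P4=9  P5=2  P6=3  P7=16
Waiting times: P1=0, P2=3, P3=0, P4=0, P5=1, P6=2, P7=7
Average waiting = (0+3+0+0+1+2+7) / 7 = 13/7 = 1.86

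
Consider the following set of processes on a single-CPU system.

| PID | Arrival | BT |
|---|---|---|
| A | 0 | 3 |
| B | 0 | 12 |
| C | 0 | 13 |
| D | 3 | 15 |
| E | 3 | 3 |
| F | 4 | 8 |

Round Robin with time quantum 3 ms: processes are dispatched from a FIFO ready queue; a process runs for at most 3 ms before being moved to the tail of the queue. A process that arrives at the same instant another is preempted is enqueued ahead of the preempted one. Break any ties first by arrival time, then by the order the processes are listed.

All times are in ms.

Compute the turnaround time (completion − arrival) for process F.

Timeline: | A 0-3 | B 3-6 | C 6-9 | D 9-12 | E 12-15 | F 15-18 | B 18-21 | C 21-24 | D 24-27 | F 27-30 | B 30-33 | C 33-36 | D 36-39 | F 39-41 | B 41-44 | C 44-47 | D 47-50 | C 50-51 | D 51-54 |
Completion: A=3  B=44  C=51  D=54  E=15  F=41
Turnaround(F) = completion − arrival = 41 − 4 = 37

37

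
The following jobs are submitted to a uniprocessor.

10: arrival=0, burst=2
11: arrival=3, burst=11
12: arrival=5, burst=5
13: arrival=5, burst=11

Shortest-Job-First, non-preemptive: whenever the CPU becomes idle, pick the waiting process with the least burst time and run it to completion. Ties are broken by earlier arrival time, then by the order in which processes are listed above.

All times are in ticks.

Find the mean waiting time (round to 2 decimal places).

5.75

Schedule: | 10 0-2 | idle 2-3 | 11 3-14 | 12 14-19 | 13 19-30 |
Completion: 10=2  11=14  12=19  13=30
Waiting times: 10=0, 11=0, 12=9, 13=14
Average waiting = (0+0+9+14) / 4 = 23/4 = 5.75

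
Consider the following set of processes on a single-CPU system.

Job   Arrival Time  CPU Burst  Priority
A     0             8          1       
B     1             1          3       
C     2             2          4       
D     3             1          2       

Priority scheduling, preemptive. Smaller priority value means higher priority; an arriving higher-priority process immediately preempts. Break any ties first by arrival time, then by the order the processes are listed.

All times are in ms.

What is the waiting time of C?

8

Timeline: | A 0-8 | D 8-9 | B 9-10 | C 10-12 |
Completion: A=8  B=10  C=12  D=9
Turnaround (C−A): A=8  B=9  C=10  D=6
Waiting(C) = turnaround − burst = 10 − 2 = 8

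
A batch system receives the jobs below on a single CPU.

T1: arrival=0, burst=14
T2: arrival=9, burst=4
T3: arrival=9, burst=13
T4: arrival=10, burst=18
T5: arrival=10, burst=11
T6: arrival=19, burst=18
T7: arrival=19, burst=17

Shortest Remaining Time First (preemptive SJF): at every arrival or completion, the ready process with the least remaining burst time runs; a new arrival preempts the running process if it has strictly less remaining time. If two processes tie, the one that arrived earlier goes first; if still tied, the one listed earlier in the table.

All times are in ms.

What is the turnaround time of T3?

Schedule: | T1 0-9 | T2 9-13 | T1 13-18 | T5 18-29 | T3 29-42 | T7 42-59 | T4 59-77 | T6 77-95 |
Completion: T1=18  T2=13  T3=42  T4=77  T5=29  T6=95  T7=59
Turnaround(T3) = completion − arrival = 42 − 9 = 33

33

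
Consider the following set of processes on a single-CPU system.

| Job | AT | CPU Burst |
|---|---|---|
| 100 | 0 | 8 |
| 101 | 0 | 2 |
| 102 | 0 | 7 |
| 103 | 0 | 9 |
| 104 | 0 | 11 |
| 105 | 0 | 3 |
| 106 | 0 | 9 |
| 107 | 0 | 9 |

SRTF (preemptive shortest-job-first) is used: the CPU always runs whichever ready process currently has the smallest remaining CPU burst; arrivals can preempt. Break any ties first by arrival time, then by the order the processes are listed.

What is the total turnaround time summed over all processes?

211

Timeline: | 101 0-2 | 105 2-5 | 102 5-12 | 100 12-20 | 103 20-29 | 106 29-38 | 107 38-47 | 104 47-58 |
Completion: 100=20  101=2  102=12  103=29  104=58  105=5  106=38  107=47
Turnaround (C−A): 100=20  101=2  102=12  103=29  104=58  105=5  106=38  107=47
Turnaround = completion − arrival: 100=20, 101=2, 102=12, 103=29, 104=58, 105=5, 106=38, 107=47
Total turnaround = 20 + 2 + 12 + 29 + 58 + 5 + 38 + 47 = 211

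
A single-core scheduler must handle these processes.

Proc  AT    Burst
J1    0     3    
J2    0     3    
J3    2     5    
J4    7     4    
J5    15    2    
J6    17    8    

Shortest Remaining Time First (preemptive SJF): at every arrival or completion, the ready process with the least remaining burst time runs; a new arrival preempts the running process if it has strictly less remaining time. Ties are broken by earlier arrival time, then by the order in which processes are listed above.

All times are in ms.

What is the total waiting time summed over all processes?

Timeline: | J1 0-3 | J2 3-6 | J3 6-11 | J4 11-15 | J5 15-17 | J6 17-25 |
Completion: J1=3  J2=6  J3=11  J4=15  J5=17  J6=25
Turnaround (C−A): J1=3  J2=6  J3=9  J4=8  J5=2  J6=8
Waiting = turnaround − burst: J1=0, J2=3, J3=4, J4=4, J5=0, J6=0
Total waiting = 0 + 3 + 4 + 4 + 0 + 0 = 11

11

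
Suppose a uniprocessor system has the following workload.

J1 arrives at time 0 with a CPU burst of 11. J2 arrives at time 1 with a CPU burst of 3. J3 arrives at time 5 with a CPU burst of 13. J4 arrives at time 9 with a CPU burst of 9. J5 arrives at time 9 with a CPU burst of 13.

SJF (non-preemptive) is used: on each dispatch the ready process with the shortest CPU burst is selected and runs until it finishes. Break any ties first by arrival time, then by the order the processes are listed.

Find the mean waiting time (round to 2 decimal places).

Schedule: | J1 0-11 | J2 11-14 | J4 14-23 | J3 23-36 | J5 36-49 |
Completion: J1=11  J2=14  J3=36  J4=23  J5=49
Turnaround (C−A): J1=11  J2=13  J3=31  J4=14  J5=40
Waiting times: J1=0, J2=10, J3=18, J4=5, J5=27
Average waiting = (0+10+18+5+27) / 5 = 60/5 = 12.00

12.00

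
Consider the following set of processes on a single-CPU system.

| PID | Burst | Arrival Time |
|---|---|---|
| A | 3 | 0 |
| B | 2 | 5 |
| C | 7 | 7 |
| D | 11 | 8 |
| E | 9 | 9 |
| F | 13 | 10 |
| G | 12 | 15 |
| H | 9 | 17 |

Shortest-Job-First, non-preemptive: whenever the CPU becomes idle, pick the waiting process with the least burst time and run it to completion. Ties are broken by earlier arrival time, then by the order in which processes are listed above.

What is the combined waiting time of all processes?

108

Gantt: | A 0-3 | idle 3-5 | B 5-7 | C 7-14 | E 14-23 | H 23-32 | D 32-43 | G 43-55 | F 55-68 |
Completion: A=3  B=7  C=14  D=43  E=23  F=68  G=55  H=32
Turnaround (C−A): A=3  B=2  C=7  D=35  E=14  F=58  G=40  H=15
Waiting = turnaround − burst: A=0, B=0, C=0, D=24, E=5, F=45, G=28, H=6
Total waiting = 0 + 0 + 0 + 24 + 5 + 45 + 28 + 6 = 108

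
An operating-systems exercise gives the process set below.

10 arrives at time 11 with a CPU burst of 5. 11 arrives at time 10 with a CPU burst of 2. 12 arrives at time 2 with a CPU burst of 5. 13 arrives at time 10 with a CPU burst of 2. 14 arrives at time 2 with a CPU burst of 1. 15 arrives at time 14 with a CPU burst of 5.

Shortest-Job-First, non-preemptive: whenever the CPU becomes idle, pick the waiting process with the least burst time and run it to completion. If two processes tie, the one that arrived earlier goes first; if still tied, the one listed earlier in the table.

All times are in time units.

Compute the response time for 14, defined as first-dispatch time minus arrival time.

Gantt: | idle 0-2 | 14 2-3 | 12 3-8 | idle 8-10 | 11 10-12 | 13 12-14 | 10 14-19 | 15 19-24 |
Completion: 10=19  11=12  12=8  13=14  14=3  15=24
Response(14) = first start − arrival = 2 − 2 = 0

0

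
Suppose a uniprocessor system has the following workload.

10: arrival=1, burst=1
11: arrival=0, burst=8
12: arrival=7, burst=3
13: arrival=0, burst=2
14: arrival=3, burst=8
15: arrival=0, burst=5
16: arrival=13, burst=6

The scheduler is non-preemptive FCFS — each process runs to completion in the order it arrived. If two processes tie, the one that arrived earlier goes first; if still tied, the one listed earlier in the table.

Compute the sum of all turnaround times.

109

Gantt: | 11 0-8 | 13 8-10 | 15 10-15 | 10 15-16 | 14 16-24 | 12 24-27 | 16 27-33 |
Completion: 10=16  11=8  12=27  13=10  14=24  15=15  16=33
Turnaround (C−A): 10=15  11=8  12=20  13=10  14=21  15=15  16=20
Turnaround = completion − arrival: 10=15, 11=8, 12=20, 13=10, 14=21, 15=15, 16=20
Total turnaround = 15 + 8 + 20 + 10 + 21 + 15 + 20 = 109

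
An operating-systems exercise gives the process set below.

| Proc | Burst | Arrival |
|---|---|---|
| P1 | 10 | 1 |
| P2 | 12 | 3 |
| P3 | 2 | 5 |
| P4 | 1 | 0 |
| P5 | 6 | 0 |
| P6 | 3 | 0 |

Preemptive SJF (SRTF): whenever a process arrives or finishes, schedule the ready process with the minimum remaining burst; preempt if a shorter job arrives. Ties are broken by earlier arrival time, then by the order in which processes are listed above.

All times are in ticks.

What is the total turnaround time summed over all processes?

71

Gantt: | P4 0-1 | P6 1-4 | P5 4-5 | P3 5-7 | P5 7-12 | P1 12-22 | P2 22-34 |
Completion: P1=22  P2=34  P3=7  P4=1  P5=12  P6=4
Turnaround = completion − arrival: P1=21, P2=31, P3=2, P4=1, P5=12, P6=4
Total turnaround = 21 + 31 + 2 + 1 + 12 + 4 = 71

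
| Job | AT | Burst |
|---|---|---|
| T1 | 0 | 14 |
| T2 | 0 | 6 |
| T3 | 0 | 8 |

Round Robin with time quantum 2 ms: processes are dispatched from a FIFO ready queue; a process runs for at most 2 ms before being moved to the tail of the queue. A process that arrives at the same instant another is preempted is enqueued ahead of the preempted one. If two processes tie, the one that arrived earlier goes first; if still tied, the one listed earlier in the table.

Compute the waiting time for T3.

Gantt: | T1 0-2 | T2 2-4 | T3 4-6 | T1 6-8 | T2 8-10 | T3 10-12 | T1 12-14 | T2 14-16 | T3 16-18 | T1 18-20 | T3 20-22 | T1 22-28 |
Completion: T1=28  T2=16  T3=22
Turnaround (C−A): T1=28  T2=16  T3=22
Waiting(T3) = turnaround − burst = 22 − 8 = 14

14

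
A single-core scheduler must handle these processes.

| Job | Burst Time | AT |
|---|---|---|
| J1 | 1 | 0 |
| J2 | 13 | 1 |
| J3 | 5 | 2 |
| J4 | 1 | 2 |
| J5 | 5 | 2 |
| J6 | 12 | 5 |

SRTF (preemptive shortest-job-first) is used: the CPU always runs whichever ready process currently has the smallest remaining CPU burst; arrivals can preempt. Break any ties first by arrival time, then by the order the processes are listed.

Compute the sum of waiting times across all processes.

Timeline: | J1 0-1 | J2 1-2 | J4 2-3 | J3 3-8 | J5 8-13 | J2 13-25 | J6 25-37 |
Completion: J1=1  J2=25  J3=8  J4=3  J5=13  J6=37
Waiting = turnaround − burst: J1=0, J2=11, J3=1, J4=0, J5=6, J6=20
Total waiting = 0 + 11 + 1 + 0 + 6 + 20 = 38

38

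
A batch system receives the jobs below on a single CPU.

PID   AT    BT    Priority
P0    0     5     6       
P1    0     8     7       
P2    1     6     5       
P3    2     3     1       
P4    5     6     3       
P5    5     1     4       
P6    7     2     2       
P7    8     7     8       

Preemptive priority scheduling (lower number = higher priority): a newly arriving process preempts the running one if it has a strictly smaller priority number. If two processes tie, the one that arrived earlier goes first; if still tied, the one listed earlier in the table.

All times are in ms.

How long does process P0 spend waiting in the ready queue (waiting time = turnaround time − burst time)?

18

Gantt: | P0 0-1 | P2 1-2 | P3 2-5 | P4 5-7 | P6 7-9 | P4 9-13 | P5 13-14 | P2 14-19 | P0 19-23 | P1 23-31 | P7 31-38 |
Completion: P0=23  P1=31  P2=19  P3=5  P4=13  P5=14  P6=9  P7=38
Turnaround (C−A): P0=23  P1=31  P2=18  P3=3  P4=8  P5=9  P6=2  P7=30
Waiting(P0) = turnaround − burst = 23 − 5 = 18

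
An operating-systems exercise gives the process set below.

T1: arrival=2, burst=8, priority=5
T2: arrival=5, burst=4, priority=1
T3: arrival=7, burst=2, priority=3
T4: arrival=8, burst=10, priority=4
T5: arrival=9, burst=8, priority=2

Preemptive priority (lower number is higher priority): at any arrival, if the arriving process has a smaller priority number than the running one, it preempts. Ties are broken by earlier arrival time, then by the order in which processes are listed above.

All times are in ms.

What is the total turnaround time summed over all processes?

77

Schedule: | idle 0-2 | T1 2-5 | T2 5-9 | T5 9-17 | T3 17-19 | T4 19-29 | T1 29-34 |
Completion: T1=34  T2=9  T3=19  T4=29  T5=17
Turnaround (C−A): T1=32  T2=4  T3=12  T4=21  T5=8
Turnaround = completion − arrival: T1=32, T2=4, T3=12, T4=21, T5=8
Total turnaround = 32 + 4 + 12 + 21 + 8 = 77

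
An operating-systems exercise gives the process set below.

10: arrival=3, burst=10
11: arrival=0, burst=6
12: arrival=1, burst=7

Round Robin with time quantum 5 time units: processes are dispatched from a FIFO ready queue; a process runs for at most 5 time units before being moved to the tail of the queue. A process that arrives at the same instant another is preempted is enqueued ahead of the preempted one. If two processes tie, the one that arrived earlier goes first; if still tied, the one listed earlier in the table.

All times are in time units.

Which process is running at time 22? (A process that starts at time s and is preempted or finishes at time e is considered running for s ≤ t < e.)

10

Schedule: | 11 0-5 | 12 5-10 | 10 10-15 | 11 15-16 | 12 16-18 | 10 18-23 |
Completion: 10=23  11=16  12=18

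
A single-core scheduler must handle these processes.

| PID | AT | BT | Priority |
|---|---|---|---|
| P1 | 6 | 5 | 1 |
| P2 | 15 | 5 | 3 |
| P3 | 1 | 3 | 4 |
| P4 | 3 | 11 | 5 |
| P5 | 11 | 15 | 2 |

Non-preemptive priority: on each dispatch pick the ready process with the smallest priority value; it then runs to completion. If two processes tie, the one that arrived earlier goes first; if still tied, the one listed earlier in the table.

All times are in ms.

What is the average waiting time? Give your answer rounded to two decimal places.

7.80

Timeline: | idle 0-1 | P3 1-4 | P4 4-15 | P1 15-20 | P5 20-35 | P2 35-40 |
Completion: P1=20  P2=40  P3=4  P4=15  P5=35
Waiting times: P1=9, P2=20, P3=0, P4=1, P5=9
Average waiting = (9+20+0+1+9) / 5 = 39/5 = 7.80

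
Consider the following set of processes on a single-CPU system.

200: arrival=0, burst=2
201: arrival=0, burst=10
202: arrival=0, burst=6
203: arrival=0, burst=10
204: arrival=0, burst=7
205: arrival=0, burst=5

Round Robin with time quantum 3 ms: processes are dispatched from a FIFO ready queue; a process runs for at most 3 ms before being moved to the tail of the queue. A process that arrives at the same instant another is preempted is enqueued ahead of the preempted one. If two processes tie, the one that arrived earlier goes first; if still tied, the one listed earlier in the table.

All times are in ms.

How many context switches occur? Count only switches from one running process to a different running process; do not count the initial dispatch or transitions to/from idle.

15

Schedule: | 200 0-2 | 201 2-5 | 202 5-8 | 203 8-11 | 204 11-14 | 205 14-17 | 201 17-20 | 202 20-23 | 203 23-26 | 204 26-29 | 205 29-31 | 201 31-34 | 203 34-37 | 204 37-38 | 201 38-39 | 203 39-40 |
Completion: 200=2  201=39  202=23  203=40  204=38  205=31
Turnaround (C−A): 200=2  201=39  202=23  203=40  204=38  205=31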